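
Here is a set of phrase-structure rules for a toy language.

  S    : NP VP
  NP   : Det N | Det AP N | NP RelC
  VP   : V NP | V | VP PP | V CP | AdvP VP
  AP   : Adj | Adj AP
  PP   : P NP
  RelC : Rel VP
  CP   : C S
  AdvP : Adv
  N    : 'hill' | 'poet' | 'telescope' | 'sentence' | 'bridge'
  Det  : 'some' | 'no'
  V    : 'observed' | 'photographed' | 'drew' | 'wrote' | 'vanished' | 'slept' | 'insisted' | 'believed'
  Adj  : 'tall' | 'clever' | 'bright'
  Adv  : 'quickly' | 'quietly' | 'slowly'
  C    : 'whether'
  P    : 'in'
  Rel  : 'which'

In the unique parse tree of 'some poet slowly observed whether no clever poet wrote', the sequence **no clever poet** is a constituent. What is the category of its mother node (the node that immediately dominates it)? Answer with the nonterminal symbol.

S

[S [NP [Det some] [N poet]] [VP [AdvP [Adv slowly]] [VP [V observed] [CP [C whether] [S [NP [Det no] [AP [Adj clever]] [N poet]] [VP [V wrote]]]]]]]
The span 'no clever poet' is the NP node built by NP → Det AP N.
Its mother is the S built by S → NP VP.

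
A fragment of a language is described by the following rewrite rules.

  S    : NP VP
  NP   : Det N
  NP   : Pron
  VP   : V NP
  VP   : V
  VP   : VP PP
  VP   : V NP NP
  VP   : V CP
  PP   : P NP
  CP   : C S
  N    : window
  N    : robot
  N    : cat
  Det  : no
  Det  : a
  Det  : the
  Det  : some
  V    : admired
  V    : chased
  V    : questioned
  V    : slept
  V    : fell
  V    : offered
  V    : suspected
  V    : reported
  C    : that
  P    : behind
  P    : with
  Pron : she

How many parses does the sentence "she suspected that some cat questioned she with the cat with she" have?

3

Two of the 3 distinct bracketings:
[S [NP [Pron she]] [VP [VP [VP [V suspected] [CP [C that] [S [NP [Det some] [N cat]] [VP [V questioned] [NP [Pron she]]]]]] [PP [P with] [NP [Det the] [N cat]]]] [PP [P with] [NP [Pron she]]]]]
[S [NP [Pron she]] [VP [VP [V suspected] [CP [C that] [S [NP [Det some] [N cat]] [VP [VP [V questioned] [NP [Pron she]]] [PP [P with] [NP [Det the] [N cat]]]]]]] [PP [P with] [NP [Pron she]]]]]
The trees differ in how a recursive rule is bracketed over the same span.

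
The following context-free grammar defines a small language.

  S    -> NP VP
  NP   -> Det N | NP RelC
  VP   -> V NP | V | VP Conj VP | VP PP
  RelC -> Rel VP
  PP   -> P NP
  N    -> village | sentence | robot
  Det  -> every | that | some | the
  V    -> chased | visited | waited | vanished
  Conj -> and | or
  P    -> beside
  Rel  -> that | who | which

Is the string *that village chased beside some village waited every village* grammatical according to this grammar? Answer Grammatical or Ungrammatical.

For S → NP VP, the only prefix that parses as NP is 'that village', but the remainder 'chased beside some village waited every village' is not a VP under these rules.

Ungrammatical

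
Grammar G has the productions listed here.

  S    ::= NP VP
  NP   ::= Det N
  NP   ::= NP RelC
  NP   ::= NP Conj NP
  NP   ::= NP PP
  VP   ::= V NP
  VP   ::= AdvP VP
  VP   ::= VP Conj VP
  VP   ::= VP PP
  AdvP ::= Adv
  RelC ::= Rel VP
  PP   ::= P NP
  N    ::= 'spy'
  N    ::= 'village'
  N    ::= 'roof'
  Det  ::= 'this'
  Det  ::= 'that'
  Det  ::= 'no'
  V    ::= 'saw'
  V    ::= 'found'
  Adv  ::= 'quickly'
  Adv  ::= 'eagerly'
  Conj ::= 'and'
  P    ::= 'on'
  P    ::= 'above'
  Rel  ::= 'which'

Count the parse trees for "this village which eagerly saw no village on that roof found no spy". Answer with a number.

Two of the 4 distinct bracketings:
[S [NP [NP [Det this] [N village]] [RelC [Rel which] [VP [AdvP [Adv eagerly]] [VP [V saw] [NP [NP [Det no] [N village]] [PP [P on] [NP [Det that] [N roof]]]]]]]] [VP [V found] [NP [Det no] [N spy]]]]
[S [NP [NP [Det this] [N village]] [RelC [Rel which] [VP [AdvP [Adv eagerly]] [VP [VP [V saw] [NP [Det no] [N village]]] [PP [P on] [NP [Det that] [N roof]]]]]]] [VP [V found] [NP [Det no] [N spy]]]]
The difference turns on whether NP → NP PP is used at the relevant span, versus an alternative expansion of NP.

4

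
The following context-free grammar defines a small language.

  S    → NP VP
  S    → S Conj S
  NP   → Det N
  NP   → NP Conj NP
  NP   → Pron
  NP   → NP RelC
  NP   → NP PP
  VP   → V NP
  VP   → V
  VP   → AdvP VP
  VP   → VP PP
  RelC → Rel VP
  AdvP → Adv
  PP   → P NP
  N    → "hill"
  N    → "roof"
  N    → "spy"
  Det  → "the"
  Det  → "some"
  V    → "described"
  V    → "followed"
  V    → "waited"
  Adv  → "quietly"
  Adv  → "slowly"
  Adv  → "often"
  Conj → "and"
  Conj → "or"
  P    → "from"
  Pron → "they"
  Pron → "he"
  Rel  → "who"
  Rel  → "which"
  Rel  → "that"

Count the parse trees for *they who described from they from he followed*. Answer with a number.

5

Two of the 5 distinct bracketings:
[S [NP [NP [Pron they]] [RelC [Rel who] [VP [VP [V described]] [PP [P from] [NP [NP [Pron they]] [PP [P from] [NP [Pron he]]]]]]]] [VP [V followed]]]
[S [NP [NP [Pron they]] [RelC [Rel who] [VP [VP [VP [V described]] [PP [P from] [NP [Pron they]]]] [PP [P from] [NP [Pron he]]]]]] [VP [V followed]]]
The difference turns on whether NP → NP PP is used at the relevant span, versus an alternative expansion of NP.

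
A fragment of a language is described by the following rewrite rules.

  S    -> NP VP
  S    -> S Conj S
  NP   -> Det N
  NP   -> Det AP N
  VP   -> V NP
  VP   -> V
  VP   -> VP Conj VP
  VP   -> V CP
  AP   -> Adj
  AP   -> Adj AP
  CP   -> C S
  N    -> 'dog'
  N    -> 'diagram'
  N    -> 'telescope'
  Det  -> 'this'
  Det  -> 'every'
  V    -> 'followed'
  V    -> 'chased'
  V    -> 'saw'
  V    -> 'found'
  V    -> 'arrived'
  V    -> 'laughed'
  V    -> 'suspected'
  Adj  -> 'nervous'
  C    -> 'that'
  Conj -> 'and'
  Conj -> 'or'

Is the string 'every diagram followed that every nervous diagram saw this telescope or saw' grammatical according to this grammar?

[S [NP [Det every] [N diagram]] [VP [VP [V followed] [CP [C that] [S [NP [Det every] [AP [Adj nervous]] [N diagram]] [VP [V saw] [NP [Det this] [N telescope]]]]]] [Conj or] [VP [V saw]]]]
Every word is introduced by a lexical rule and the phrasal rules combine the resulting categories into a single S.

Grammatical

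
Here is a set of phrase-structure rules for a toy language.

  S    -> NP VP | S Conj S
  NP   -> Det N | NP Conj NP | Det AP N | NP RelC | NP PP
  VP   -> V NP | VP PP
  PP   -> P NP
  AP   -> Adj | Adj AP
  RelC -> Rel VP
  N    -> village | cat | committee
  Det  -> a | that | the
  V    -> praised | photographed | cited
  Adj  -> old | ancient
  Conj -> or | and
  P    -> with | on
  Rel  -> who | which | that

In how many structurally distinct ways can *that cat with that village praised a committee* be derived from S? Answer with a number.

[S [NP [NP [Det that] [N cat]] [PP [P with] [NP [Det that] [N village]]]] [VP [V praised] [NP [Det a] [N committee]]]]
No rule offers an alternative attachment or grouping for any span, so this is the only derivation.

1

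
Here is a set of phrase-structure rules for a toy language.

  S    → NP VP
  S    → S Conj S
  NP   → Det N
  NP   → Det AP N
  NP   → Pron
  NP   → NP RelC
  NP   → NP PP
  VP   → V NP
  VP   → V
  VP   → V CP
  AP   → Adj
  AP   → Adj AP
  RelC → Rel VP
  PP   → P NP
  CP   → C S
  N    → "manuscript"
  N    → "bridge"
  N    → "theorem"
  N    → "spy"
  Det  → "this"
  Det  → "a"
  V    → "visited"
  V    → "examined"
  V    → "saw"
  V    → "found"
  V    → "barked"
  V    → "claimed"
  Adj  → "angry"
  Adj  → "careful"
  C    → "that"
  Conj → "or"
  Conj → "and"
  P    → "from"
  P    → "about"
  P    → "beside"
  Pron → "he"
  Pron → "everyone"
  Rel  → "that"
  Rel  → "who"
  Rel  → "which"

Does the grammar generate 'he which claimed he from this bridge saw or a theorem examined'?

[S [S [NP [NP [Pron he]] [RelC [Rel which] [VP [V claimed] [NP [NP [Pron he]] [PP [P from] [NP [Det this] [N bridge]]]]]]] [VP [V saw]]] [Conj or] [S [NP [Det a] [N theorem]] [VP [V examined]]]]
The bracketing above is licensed at every node by one of the given productions, with S at the root.

Grammatical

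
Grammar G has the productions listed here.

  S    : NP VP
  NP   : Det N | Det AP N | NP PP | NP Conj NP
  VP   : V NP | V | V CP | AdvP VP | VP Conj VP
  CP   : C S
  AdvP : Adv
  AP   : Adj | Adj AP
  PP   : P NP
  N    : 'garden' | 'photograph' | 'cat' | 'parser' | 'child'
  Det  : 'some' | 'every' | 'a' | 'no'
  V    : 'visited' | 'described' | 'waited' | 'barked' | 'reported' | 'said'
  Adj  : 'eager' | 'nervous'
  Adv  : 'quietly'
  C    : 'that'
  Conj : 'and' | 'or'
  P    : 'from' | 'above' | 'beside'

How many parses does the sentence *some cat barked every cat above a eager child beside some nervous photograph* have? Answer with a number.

2

The two bracketings:
[S [NP [Det some] [N cat]] [VP [V barked] [NP [NP [Det every] [N cat]] [PP [P above] [NP [NP [Det a] [AP [Adj eager]] [N child]] [PP [P beside] [NP [Det some] [AP [Adj nervous]] [N photograph]]]]]]]]
[S [NP [Det some] [N cat]] [VP [V barked] [NP [NP [NP [Det every] [N cat]] [PP [P above] [NP [Det a] [AP [Adj eager]] [N child]]]] [PP [P beside] [NP [Det some] [AP [Adj nervous]] [N photograph]]]]]]
The trees differ in how a recursive rule is bracketed over the same span.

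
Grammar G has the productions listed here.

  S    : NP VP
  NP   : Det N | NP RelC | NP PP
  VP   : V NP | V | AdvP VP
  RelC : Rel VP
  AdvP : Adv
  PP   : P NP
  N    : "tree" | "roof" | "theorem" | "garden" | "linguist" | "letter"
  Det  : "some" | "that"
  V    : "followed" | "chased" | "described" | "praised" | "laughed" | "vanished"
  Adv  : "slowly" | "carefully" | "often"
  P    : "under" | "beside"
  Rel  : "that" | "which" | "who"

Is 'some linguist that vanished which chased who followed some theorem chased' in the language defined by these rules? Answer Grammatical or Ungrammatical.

Grammatical

S
  NP
    NP
      NP
        NP
          Det: some
          N: linguist
        RelC
          Rel: that
          VP
            V: vanished
      RelC
        Rel: which
        VP
          V: chased
    RelC
      Rel: who
      VP
        V: followed
        NP
          Det: some
          N: theorem
  VP
    V: chased
Each bracket corresponds to one application of a listed rule, so the string is derivable from S.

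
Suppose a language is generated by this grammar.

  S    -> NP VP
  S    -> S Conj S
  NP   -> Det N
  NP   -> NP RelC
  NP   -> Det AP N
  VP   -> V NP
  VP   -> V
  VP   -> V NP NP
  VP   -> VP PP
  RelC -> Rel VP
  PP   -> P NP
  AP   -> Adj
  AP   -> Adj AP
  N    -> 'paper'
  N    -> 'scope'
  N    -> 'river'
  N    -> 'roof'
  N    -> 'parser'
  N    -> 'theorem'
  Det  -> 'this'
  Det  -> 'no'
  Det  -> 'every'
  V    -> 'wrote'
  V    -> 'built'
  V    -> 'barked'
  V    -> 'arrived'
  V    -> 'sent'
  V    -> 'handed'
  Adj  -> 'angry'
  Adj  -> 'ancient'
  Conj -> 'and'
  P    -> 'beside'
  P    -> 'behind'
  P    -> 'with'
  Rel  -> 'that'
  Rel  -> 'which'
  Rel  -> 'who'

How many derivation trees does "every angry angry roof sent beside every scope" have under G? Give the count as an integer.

[S [NP [Det every] [AP [Adj angry] [AP [Adj angry]]] [N roof]] [VP [VP [V sent]] [PP [P beside] [NP [Det every] [N scope]]]]]
No rule offers an alternative attachment or grouping for any span, so this is the only derivation.

1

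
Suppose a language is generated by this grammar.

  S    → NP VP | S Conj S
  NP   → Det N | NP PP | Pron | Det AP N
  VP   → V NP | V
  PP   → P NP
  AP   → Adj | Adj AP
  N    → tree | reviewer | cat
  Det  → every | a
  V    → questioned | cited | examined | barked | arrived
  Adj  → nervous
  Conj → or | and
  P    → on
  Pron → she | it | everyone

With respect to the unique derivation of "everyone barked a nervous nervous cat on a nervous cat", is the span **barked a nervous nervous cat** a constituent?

No

[S [NP [Pron everyone]] [VP [V barked] [NP [NP [Det a] [AP [Adj nervous] [AP [Adj nervous]]] [N cat]] [PP [P on] [NP [Det a] [AP [Adj nervous]] [N cat]]]]]]
The smallest constituent containing 'barked a nervous nervous cat' is the VP spanning 'barked a nervous nervous cat on a nervous cat'; no single node in the tree dominates exactly the given words.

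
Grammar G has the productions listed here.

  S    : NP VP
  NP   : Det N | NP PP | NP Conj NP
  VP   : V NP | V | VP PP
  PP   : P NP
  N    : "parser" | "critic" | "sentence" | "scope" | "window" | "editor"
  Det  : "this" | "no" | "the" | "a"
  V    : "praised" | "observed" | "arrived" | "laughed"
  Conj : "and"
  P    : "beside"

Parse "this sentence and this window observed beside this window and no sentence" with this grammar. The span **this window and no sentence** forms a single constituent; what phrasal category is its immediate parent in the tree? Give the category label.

PP

S
  NP
    NP
      Det: this
      N: sentence
    Conj: and
    NP
      Det: this
      N: window
  VP
    VP
      V: observed
    PP
      P: beside
      NP
        NP
          Det: this
          N: window
        Conj: and
        NP
          Det: no
          N: sentence
The span 'this window and no sentence' is the NP node built by NP → NP Conj NP.
Its mother is the PP built by PP → P NP.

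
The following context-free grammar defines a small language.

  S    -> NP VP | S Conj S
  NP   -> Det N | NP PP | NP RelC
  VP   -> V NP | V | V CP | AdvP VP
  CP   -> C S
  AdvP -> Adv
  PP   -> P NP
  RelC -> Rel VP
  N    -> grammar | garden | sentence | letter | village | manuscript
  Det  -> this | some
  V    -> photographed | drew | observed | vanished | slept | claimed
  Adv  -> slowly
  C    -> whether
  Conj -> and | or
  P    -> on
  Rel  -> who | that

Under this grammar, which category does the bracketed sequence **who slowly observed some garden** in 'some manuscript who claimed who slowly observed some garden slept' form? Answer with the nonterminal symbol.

RelC

S
  NP
    NP
      NP
        Det: some
        N: manuscript
      RelC
        Rel: who
        VP
          V: claimed
    RelC
      Rel: who
      VP
        AdvP
          Adv: slowly
        VP
          V: observed
          NP
            Det: some
            N: garden
  VP
    V: slept
The span 'who slowly observed some garden' is the RelC node built by RelC → Rel VP.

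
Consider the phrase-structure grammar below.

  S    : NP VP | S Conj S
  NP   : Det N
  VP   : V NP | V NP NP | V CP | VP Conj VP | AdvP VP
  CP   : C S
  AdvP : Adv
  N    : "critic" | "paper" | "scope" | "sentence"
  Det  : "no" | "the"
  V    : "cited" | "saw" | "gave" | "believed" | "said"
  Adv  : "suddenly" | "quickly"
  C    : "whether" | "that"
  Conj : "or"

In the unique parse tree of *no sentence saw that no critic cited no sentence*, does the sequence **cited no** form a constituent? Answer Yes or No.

[S [NP [Det no] [N sentence]] [VP [V saw] [CP [C that] [S [NP [Det no] [N critic]] [VP [V cited] [NP [Det no] [N sentence]]]]]]]
The smallest constituent containing 'cited no' is the VP spanning 'cited no sentence'; no single node in the tree dominates exactly the given words.

No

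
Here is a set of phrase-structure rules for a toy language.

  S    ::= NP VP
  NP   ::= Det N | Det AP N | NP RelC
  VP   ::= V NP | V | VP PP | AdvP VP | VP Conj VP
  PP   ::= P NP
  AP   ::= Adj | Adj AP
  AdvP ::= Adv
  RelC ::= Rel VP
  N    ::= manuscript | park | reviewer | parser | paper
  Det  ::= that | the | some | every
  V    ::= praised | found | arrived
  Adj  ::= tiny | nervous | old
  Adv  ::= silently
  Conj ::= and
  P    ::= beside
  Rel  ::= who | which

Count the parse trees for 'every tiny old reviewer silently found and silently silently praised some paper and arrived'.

9

Two of the 9 distinct bracketings:
[S [NP [Det every] [AP [Adj tiny] [AP [Adj old]]] [N reviewer]] [VP [AdvP [Adv silently]] [VP [VP [V found]] [Conj and] [VP [AdvP [Adv silently]] [VP [AdvP [Adv silently]] [VP [VP [V praised] [NP [Det some] [N paper]]] [Conj and] [VP [V arrived]]]]]]]]
[S [NP [Det every] [AP [Adj tiny] [AP [Adj old]]] [N reviewer]] [VP [AdvP [Adv silently]] [VP [VP [V found]] [Conj and] [VP [AdvP [Adv silently]] [VP [VP [AdvP [Adv silently]] [VP [V praised] [NP [Det some] [N paper]]]] [Conj and] [VP [V arrived]]]]]]]
The trees differ in how a recursive rule is bracketed over the same span.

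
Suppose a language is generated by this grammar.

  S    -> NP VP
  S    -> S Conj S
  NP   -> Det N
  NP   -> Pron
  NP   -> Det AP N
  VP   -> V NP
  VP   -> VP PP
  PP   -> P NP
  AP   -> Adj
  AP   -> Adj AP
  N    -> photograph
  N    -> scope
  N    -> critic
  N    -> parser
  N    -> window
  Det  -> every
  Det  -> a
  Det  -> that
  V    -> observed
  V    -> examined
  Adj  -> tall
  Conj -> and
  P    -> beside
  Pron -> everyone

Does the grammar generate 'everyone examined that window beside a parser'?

[S [NP [Pron everyone]] [VP [VP [V examined] [NP [Det that] [N window]]] [PP [P beside] [NP [Det a] [N parser]]]]]
The bracketing above is licensed at every node by one of the given productions, with S at the root.

Grammatical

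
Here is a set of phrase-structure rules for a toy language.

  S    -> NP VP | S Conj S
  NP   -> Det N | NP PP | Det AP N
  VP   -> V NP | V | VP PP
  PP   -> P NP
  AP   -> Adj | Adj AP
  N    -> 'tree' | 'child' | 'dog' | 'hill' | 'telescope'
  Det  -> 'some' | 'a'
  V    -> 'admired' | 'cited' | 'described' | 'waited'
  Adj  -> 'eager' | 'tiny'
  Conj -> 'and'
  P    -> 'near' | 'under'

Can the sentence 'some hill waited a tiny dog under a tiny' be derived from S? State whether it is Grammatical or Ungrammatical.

For S → NP VP, the only prefix that parses as NP is 'some hill', but the remainder 'waited a tiny dog under a tiny' is not a VP under these rules. The alternative S rule S → S Conj S likewise has no satisfying split.

Ungrammatical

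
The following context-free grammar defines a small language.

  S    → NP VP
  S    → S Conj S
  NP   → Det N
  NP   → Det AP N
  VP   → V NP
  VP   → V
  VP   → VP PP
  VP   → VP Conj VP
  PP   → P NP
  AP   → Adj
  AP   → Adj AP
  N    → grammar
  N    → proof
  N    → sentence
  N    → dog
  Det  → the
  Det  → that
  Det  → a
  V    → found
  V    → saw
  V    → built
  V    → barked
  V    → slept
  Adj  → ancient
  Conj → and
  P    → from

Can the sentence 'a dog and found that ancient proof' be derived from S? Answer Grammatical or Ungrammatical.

For S → NP VP, the only prefix that parses as NP is 'a dog', but the remainder 'and found that ancient proof' is not a VP under these rules. The alternative S rule S → S Conj S likewise has no satisfying split.

Ungrammatical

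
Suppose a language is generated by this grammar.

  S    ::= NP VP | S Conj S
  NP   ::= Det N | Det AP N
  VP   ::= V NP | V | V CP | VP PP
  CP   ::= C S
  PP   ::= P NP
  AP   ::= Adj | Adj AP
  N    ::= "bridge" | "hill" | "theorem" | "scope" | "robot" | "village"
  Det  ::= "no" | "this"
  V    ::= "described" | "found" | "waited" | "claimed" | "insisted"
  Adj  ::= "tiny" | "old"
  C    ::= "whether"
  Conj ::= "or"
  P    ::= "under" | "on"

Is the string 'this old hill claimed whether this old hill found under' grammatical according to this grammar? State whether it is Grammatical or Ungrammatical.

For S → NP VP, the only prefix that parses as NP is 'this old hill', but the remainder 'claimed whether this old hill found under' is not a VP under these rules. The alternative S rule S → S Conj S likewise has no satisfying split.

Ungrammatical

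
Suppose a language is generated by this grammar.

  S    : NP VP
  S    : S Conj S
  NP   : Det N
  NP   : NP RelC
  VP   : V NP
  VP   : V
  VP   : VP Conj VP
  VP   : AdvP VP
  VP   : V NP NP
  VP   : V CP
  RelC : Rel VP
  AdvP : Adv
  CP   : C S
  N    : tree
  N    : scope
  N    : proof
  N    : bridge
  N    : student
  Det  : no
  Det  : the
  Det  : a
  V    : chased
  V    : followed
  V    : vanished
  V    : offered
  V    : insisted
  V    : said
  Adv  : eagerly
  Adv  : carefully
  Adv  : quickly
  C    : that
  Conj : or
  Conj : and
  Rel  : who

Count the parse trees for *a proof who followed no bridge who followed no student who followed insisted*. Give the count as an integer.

Two of the 7 distinct bracketings:
[S [NP [NP [Det a] [N proof]] [RelC [Rel who] [VP [V followed] [NP [NP [Det no] [N bridge]] [RelC [Rel who] [VP [V followed] [NP [NP [Det no] [N student]] [RelC [Rel who] [VP [V followed]]]]]]]]]] [VP [V insisted]]]
[S [NP [NP [Det a] [N proof]] [RelC [Rel who] [VP [V followed] [NP [NP [NP [Det no] [N bridge]] [RelC [Rel who] [VP [V followed] [NP [Det no] [N student]]]]] [RelC [Rel who] [VP [V followed]]]]]]] [VP [V insisted]]]
The trees differ in how a recursive rule is bracketed over the same span.

7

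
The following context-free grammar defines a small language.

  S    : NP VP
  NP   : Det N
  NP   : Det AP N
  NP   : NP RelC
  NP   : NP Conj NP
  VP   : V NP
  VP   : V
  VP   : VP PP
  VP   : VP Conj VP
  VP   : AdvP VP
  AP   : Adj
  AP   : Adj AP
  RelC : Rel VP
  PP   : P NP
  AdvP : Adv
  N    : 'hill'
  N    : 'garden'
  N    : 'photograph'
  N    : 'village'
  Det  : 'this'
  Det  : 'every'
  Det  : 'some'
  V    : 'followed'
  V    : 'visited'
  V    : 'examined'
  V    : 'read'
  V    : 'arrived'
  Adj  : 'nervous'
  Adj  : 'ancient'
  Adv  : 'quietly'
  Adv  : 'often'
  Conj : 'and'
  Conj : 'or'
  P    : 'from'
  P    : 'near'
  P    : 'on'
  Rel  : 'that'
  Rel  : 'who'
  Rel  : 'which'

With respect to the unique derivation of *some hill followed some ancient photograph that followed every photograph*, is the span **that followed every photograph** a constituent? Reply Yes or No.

[S [NP [Det some] [N hill]] [VP [V followed] [NP [NP [Det some] [AP [Adj ancient]] [N photograph]] [RelC [Rel that] [VP [V followed] [NP [Det every] [N photograph]]]]]]]
The words 'that followed every photograph' are exhaustively dominated by a single RelC node (built by RelC → Rel VP), so they form a constituent.

Yes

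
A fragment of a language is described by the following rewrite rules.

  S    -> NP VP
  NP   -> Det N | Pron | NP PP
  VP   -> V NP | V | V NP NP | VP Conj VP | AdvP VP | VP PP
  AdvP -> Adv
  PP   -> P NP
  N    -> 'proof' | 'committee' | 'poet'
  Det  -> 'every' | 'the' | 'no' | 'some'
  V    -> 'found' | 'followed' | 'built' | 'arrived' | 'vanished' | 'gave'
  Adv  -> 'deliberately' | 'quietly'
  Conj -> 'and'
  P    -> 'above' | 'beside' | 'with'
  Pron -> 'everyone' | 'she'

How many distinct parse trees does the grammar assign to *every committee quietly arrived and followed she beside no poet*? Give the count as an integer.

Two of the 7 distinct bracketings:
[S [NP [Det every] [N committee]] [VP [VP [AdvP [Adv quietly]] [VP [V arrived]]] [Conj and] [VP [V followed] [NP [NP [Pron she]] [PP [P beside] [NP [Det no] [N poet]]]]]]]
[S [NP [Det every] [N committee]] [VP [VP [AdvP [Adv quietly]] [VP [V arrived]]] [Conj and] [VP [VP [V followed] [NP [Pron she]]] [PP [P beside] [NP [Det no] [N poet]]]]]]
The difference turns on whether NP → NP PP is used at the relevant span, versus an alternative expansion of NP.

7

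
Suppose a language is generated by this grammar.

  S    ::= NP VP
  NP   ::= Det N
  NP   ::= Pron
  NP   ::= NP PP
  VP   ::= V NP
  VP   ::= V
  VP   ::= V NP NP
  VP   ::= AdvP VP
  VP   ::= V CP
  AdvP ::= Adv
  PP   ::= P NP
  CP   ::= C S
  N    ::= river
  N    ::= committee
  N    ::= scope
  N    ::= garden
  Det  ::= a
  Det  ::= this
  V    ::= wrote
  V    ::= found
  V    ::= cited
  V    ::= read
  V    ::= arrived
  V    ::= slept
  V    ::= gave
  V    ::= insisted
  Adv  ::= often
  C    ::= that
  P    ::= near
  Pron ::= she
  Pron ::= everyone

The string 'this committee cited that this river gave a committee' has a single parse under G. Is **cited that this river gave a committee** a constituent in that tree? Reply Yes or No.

[S [NP [Det this] [N committee]] [VP [V cited] [CP [C that] [S [NP [Det this] [N river]] [VP [V gave] [NP [Det a] [N committee]]]]]]]
The words 'cited that this river gave a committee' are exhaustively dominated by a single VP node (built by VP → V CP), so they form a constituent.

Yes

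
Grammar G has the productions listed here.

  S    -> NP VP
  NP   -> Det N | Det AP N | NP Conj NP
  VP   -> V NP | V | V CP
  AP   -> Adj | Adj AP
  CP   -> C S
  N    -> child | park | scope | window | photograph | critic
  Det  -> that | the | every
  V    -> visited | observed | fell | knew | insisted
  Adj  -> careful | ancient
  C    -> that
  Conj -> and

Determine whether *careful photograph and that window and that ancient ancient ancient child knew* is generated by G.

For S → NP VP, no prefix of the string parses as an NP.

Ungrammatical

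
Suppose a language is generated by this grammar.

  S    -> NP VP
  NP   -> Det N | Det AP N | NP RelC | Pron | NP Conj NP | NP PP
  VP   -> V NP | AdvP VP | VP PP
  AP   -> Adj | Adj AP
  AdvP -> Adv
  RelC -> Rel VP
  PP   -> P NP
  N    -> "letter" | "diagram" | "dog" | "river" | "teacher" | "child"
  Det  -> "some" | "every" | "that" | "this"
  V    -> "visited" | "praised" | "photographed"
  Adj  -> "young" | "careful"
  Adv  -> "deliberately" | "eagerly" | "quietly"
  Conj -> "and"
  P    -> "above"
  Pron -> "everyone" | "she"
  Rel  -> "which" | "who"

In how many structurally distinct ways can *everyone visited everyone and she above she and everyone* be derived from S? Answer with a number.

Two of the 6 distinct bracketings:
[S [NP [Pron everyone]] [VP [V visited] [NP [NP [Pron everyone]] [Conj and] [NP [NP [NP [Pron she]] [PP [P above] [NP [Pron she]]]] [Conj and] [NP [Pron everyone]]]]]]
[S [NP [Pron everyone]] [VP [V visited] [NP [NP [Pron everyone]] [Conj and] [NP [NP [Pron she]] [PP [P above] [NP [NP [Pron she]] [Conj and] [NP [Pron everyone]]]]]]]]
The trees differ in how a recursive rule is bracketed over the same span.

6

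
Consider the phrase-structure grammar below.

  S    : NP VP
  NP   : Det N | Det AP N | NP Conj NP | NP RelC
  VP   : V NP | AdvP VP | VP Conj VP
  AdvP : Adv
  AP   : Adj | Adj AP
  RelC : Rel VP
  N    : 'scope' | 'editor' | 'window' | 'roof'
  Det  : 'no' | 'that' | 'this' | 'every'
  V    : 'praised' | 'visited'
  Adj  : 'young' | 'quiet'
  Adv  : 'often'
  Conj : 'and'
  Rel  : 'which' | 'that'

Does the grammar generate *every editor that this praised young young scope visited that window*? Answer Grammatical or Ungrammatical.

Ungrammatical

A Det/Rel word can never sit immediately before a Det word in any string this grammar generates, so the substring 'that this' rules out a derivation.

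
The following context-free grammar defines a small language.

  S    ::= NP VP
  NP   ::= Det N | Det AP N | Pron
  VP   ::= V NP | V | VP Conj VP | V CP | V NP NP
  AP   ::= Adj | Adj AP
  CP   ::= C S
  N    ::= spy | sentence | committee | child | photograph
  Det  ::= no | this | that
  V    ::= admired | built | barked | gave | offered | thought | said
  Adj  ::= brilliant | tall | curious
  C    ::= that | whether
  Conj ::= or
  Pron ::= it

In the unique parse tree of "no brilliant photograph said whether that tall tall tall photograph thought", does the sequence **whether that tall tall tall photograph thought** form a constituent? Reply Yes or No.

Yes

[S [NP [Det no] [AP [Adj brilliant]] [N photograph]] [VP [V said] [CP [C whether] [S [NP [Det that] [AP [Adj tall] [AP [Adj tall] [AP [Adj tall]]]] [N photograph]] [VP [V thought]]]]]]
The words 'whether that tall tall tall photograph thought' are exhaustively dominated by a single CP node (built by CP → C S), so they form a constituent.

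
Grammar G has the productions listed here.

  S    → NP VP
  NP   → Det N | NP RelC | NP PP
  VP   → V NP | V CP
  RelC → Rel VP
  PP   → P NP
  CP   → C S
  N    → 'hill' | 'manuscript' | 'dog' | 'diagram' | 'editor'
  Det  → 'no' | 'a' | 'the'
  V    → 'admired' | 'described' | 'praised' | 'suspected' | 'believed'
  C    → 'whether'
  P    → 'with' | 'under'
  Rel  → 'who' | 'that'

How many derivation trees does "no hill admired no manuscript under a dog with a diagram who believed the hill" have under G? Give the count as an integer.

5

Two of the 5 distinct bracketings:
[S [NP [Det no] [N hill]] [VP [V admired] [NP [NP [NP [Det no] [N manuscript]] [PP [P under] [NP [NP [Det a] [N dog]] [PP [P with] [NP [Det a] [N diagram]]]]]] [RelC [Rel who] [VP [V believed] [NP [Det the] [N hill]]]]]]]
[S [NP [Det no] [N hill]] [VP [V admired] [NP [NP [NP [NP [Det no] [N manuscript]] [PP [P under] [NP [Det a] [N dog]]]] [PP [P with] [NP [Det a] [N diagram]]]] [RelC [Rel who] [VP [V believed] [NP [Det the] [N hill]]]]]]]
The trees differ in how a recursive rule is bracketed over the same span.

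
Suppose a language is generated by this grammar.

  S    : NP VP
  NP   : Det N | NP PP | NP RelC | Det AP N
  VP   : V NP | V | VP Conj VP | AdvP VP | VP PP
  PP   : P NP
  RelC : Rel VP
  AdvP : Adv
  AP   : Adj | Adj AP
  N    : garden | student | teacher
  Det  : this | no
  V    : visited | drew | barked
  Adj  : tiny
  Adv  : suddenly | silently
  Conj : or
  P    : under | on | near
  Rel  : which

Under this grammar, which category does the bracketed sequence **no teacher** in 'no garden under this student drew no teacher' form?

NP

S
  NP
    NP
      Det: no
      N: garden
    PP
      P: under
      NP
        Det: this
        N: student
  VP
    V: drew
    NP
      Det: no
      N: teacher
The span 'no teacher' is the NP node built by NP → Det N.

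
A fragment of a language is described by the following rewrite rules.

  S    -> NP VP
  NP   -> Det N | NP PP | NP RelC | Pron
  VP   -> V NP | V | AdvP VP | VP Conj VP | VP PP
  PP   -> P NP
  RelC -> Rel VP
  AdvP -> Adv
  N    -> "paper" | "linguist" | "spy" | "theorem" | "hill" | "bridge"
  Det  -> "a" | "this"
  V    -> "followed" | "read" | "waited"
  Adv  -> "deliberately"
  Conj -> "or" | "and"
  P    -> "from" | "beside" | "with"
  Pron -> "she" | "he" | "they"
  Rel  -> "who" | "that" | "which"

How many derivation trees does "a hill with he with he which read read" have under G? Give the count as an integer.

5

Two of the 5 distinct bracketings:
[S [NP [NP [Det a] [N hill]] [PP [P with] [NP [NP [Pron he]] [PP [P with] [NP [NP [Pron he]] [RelC [Rel which] [VP [V read]]]]]]]] [VP [V read]]]
[S [NP [NP [Det a] [N hill]] [PP [P with] [NP [NP [NP [Pron he]] [PP [P with] [NP [Pron he]]]] [RelC [Rel which] [VP [V read]]]]]] [VP [V read]]]
The trees differ in how a recursive rule is bracketed over the same span.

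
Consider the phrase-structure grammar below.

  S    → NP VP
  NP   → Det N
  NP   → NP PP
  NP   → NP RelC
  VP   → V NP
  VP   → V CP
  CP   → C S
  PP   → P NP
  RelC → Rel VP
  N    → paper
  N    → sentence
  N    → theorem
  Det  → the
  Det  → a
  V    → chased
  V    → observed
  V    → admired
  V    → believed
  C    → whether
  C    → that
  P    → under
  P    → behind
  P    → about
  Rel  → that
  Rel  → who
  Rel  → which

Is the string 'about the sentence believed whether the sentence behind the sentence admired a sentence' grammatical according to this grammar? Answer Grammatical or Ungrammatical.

For S → NP VP, no prefix of the string parses as an NP.

Ungrammatical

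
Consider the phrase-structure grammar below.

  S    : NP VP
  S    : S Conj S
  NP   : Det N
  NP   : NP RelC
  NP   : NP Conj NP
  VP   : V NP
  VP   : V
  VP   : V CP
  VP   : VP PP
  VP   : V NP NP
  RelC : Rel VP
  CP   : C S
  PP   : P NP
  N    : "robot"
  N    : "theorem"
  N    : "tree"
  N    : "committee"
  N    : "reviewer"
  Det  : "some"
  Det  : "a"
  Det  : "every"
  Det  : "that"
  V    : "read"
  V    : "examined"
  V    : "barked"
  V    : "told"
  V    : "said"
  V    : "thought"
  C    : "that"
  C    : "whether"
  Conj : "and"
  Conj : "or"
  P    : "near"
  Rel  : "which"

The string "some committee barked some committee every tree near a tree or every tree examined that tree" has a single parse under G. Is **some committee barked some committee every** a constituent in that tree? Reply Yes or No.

No

[S [S [NP [Det some] [N committee]] [VP [VP [V barked] [NP [Det some] [N committee]] [NP [Det every] [N tree]]] [PP [P near] [NP [Det a] [N tree]]]]] [Conj or] [S [NP [Det every] [N tree]] [VP [V examined] [NP [Det that] [N tree]]]]]
The smallest constituent containing 'some committee barked some committee every' is the S spanning 'some committee barked some committee every tree near a tree'; no single node in the tree dominates exactly the given words.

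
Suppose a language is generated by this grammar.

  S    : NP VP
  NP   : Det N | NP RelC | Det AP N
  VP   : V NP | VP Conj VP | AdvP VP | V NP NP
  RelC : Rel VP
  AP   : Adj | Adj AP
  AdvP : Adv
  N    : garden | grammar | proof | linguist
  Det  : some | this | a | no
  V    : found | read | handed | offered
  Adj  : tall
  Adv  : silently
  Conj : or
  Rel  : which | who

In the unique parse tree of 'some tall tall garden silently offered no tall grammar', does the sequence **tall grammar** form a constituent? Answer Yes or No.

[S [NP [Det some] [AP [Adj tall] [AP [Adj tall]]] [N garden]] [VP [AdvP [Adv silently]] [VP [V offered] [NP [Det no] [AP [Adj tall]] [N grammar]]]]]
The smallest constituent containing 'tall grammar' is the NP spanning 'no tall grammar'; no single node in the tree dominates exactly the given words.

No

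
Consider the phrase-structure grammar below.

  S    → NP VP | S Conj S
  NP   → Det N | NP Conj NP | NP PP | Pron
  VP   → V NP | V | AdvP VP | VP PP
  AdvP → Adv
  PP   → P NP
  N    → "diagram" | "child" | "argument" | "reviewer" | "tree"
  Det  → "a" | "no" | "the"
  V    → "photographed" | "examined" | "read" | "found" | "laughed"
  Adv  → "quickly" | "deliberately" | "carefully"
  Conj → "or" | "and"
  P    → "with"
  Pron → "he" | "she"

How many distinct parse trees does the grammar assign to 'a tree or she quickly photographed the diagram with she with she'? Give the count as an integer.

9

Two of the 9 distinct bracketings:
[S [NP [NP [Det a] [N tree]] [Conj or] [NP [Pron she]]] [VP [AdvP [Adv quickly]] [VP [V photographed] [NP [NP [Det the] [N diagram]] [PP [P with] [NP [NP [Pron she]] [PP [P with] [NP [Pron she]]]]]]]]]
[S [NP [NP [Det a] [N tree]] [Conj or] [NP [Pron she]]] [VP [AdvP [Adv quickly]] [VP [V photographed] [NP [NP [NP [Det the] [N diagram]] [PP [P with] [NP [Pron she]]]] [PP [P with] [NP [Pron she]]]]]]]
The trees differ in how a recursive rule is bracketed over the same span.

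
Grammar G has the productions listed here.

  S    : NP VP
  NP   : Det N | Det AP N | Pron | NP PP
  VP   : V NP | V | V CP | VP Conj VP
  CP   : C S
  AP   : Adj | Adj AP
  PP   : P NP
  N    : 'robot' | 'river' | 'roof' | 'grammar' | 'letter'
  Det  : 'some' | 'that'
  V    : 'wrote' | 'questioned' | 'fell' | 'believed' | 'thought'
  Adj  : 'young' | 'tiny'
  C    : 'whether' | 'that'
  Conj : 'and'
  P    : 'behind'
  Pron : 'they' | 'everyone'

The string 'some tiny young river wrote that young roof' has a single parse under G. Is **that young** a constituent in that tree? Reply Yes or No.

[S [NP [Det some] [AP [Adj tiny] [AP [Adj young]]] [N river]] [VP [V wrote] [NP [Det that] [AP [Adj young]] [N roof]]]]
The smallest constituent containing 'that young' is the NP spanning 'that young roof'; no single node in the tree dominates exactly the given words.

No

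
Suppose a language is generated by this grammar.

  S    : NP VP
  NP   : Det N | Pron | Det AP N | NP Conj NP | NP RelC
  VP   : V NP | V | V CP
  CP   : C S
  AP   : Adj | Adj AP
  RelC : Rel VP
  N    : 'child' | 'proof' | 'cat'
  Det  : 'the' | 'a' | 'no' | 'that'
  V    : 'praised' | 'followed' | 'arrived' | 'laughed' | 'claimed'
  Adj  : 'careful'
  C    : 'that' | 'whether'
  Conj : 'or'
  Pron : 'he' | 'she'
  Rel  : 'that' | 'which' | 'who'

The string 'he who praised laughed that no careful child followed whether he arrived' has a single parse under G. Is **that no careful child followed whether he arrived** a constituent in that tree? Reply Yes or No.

Yes

[S [NP [NP [Pron he]] [RelC [Rel who] [VP [V praised]]]] [VP [V laughed] [CP [C that] [S [NP [Det no] [AP [Adj careful]] [N child]] [VP [V followed] [CP [C whether] [S [NP [Pron he]] [VP [V arrived]]]]]]]]]
The words 'that no careful child followed whether he arrived' are exhaustively dominated by a single CP node (built by CP → C S), so they form a constituent.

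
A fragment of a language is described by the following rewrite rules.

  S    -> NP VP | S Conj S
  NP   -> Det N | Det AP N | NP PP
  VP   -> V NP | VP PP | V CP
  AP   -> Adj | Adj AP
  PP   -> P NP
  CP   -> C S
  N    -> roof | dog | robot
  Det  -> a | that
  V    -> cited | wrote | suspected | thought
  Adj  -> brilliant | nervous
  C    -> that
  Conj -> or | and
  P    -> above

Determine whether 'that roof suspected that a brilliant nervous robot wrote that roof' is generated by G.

[S [NP [Det that] [N roof]] [VP [V suspected] [CP [C that] [S [NP [Det a] [AP [Adj brilliant] [AP [Adj nervous]]] [N robot]] [VP [V wrote] [NP [Det that] [N roof]]]]]]]
Each bracket corresponds to one application of a listed rule, so the string is derivable from S.

Grammatical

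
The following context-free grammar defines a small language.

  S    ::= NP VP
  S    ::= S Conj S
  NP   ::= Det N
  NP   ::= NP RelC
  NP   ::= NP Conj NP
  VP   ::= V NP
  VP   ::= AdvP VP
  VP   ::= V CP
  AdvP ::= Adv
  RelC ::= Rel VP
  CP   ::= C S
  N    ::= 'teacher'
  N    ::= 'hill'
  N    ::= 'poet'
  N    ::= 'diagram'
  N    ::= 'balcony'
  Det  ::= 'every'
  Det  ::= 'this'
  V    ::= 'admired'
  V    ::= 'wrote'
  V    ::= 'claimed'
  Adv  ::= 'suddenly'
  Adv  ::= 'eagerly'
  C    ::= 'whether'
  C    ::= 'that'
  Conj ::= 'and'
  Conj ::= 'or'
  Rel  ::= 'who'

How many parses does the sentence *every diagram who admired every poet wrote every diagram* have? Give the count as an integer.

[S [NP [NP [Det every] [N diagram]] [RelC [Rel who] [VP [V admired] [NP [Det every] [N poet]]]]] [VP [V wrote] [NP [Det every] [N diagram]]]]
No rule offers an alternative attachment or grouping for any span, so this is the only derivation.

1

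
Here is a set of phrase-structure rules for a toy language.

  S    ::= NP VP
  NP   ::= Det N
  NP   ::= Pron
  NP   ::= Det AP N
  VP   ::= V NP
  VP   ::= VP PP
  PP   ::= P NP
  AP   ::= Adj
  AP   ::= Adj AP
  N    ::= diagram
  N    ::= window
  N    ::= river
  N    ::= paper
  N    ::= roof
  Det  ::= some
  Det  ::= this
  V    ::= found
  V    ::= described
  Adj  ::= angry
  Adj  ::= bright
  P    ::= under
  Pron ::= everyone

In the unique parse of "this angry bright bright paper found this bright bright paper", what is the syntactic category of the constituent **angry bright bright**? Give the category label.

[S [NP [Det this] [AP [Adj angry] [AP [Adj bright] [AP [Adj bright]]]] [N paper]] [VP [V found] [NP [Det this] [AP [Adj bright] [AP [Adj bright]]] [N paper]]]]
The span 'angry bright bright' is the AP node built by AP → Adj AP.

AP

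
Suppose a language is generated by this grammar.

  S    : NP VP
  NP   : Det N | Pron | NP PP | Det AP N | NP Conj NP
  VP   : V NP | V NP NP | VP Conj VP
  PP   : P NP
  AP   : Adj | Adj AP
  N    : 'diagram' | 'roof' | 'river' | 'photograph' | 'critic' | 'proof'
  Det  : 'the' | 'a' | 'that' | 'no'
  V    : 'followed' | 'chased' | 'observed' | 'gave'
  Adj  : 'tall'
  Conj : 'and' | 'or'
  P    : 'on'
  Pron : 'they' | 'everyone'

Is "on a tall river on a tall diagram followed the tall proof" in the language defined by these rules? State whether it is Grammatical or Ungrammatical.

For S → NP VP, no prefix of the string parses as an NP.

Ungrammatical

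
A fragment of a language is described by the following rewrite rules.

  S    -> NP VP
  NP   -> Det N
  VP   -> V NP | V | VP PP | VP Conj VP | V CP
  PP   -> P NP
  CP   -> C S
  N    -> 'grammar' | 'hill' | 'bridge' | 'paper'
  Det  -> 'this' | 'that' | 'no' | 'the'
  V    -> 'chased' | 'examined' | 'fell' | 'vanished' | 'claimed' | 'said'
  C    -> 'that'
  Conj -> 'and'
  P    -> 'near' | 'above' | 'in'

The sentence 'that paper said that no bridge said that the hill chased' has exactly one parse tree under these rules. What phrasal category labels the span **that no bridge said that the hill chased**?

CP

[S [NP [Det that] [N paper]] [VP [V said] [CP [C that] [S [NP [Det no] [N bridge]] [VP [V said] [CP [C that] [S [NP [Det the] [N hill]] [VP [V chased]]]]]]]]]
The span 'that no bridge said that the hill chased' is the CP node built by CP → C S.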